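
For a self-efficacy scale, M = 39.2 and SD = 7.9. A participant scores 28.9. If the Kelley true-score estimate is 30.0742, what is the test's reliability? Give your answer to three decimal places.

T̂ = ρX + (1 − ρ)μ  ⇒  T̂ − μ = ρ(X − μ)
ρ = (T̂ − μ)/(X − μ) = (30.0742 − 39.2) / (28.9 − 39.2) = -9.1258 / -10.3 = 0.88600

0.886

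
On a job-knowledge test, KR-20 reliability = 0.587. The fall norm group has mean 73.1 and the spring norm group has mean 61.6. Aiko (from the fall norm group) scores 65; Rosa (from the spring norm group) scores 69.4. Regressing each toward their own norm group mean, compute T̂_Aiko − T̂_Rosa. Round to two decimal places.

T̂_Aiko = 0.587(65) + 0.413(73.1) = 68.3453
T̂_Rosa = 0.587(69.4) + 0.413(61.6) = 66.1786
Difference = 68.3453 − 66.1786 = 2.1667

2.17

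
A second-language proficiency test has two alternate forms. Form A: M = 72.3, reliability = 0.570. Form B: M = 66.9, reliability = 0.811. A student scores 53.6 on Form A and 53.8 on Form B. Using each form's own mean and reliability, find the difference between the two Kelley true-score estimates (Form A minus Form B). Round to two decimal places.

T̂_A = 0.570(53.6) + 0.430(72.3) = 61.6410
T̂_B = 0.811(53.8) + 0.189(66.9) = 56.2759
T̂_A − T̂_B = 5.3651

5.37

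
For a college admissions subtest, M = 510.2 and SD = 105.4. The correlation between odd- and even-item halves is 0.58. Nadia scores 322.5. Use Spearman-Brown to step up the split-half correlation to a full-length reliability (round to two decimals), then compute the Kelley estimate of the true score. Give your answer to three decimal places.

Spearman-Brown: ρ = 2r/(1 + r) = 2(0.58)/(1 + 0.58) = 1.160/1.58 = 0.7342 → 0.73
T̂ = ρX + (1 − ρ)μ
  = 0.73 × 322.5 + 0.27 × 510.2
  = 235.425 + 137.754
  = 373.1790
  ≈ 373.179

373.179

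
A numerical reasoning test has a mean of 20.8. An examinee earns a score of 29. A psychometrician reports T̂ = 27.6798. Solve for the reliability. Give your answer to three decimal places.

T̂ = ρX + (1 − ρ)μ  ⇒  T̂ − μ = ρ(X − μ)
ρ = (T̂ − μ)/(X − μ) = (27.6798 − 20.8) / (29 − 20.8) = 6.8798 / 8.2 = 0.83900

0.839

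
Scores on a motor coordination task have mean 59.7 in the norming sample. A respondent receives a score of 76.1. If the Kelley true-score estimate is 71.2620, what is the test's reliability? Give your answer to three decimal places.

T̂ = ρX + (1 − ρ)μ  ⇒  T̂ − μ = ρ(X − μ)
ρ = (T̂ − μ)/(X − μ) = (71.2620 − 59.7) / (76.1 − 59.7) = 11.5620 / 16.4 = 0.70500

0.705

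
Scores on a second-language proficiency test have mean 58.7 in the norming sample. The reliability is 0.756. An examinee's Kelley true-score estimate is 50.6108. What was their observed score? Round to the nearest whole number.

48

T̂ = ρX + (1 − ρ)μ  ⇒  X = (T̂ − (1 − ρ)μ) / ρ
X = (50.6108 − 0.244 × 58.7) / 0.756 = (50.6108 − 14.3228) / 0.756 = 36.2880 / 0.756 = 48.00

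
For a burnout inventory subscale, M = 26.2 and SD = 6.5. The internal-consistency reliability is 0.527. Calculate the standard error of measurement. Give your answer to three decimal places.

SEM = SD · √(1 − ρ) = 6.5 × √0.473 = 6.5 × 0.6877 = 4.4704

4.470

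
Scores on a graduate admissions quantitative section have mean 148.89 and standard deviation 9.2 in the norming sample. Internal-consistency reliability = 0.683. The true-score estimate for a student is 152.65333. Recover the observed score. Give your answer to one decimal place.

154.4

T̂ = ρX + (1 − ρ)μ  ⇒  X = (T̂ − (1 − ρ)μ) / ρ
X = (152.65333 − 0.317 × 148.89) / 0.683 = (152.65333 − 47.19813) / 0.683 = 105.45520 / 0.683 = 154.400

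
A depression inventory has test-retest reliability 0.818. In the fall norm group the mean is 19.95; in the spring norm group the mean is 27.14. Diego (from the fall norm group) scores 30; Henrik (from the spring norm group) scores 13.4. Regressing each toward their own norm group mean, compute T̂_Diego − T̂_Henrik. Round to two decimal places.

T̂_Diego = 0.818(30) + 0.182(19.95) = 28.1709
T̂_Henrik = 0.818(13.4) + 0.182(27.14) = 15.9007
Difference = 28.1709 − 15.9007 = 12.2702

12.27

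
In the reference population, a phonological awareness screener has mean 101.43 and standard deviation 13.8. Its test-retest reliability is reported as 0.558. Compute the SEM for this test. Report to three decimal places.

9.175

SEM = SD · √(1 − ρ) = 13.8 × √0.442 = 13.8 × 0.6648 = 9.1747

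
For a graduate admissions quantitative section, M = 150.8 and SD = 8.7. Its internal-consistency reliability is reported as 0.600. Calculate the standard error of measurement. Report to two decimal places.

SEM = SD · √(1 − ρ) = 8.7 × √0.400 = 8.7 × 0.6325 = 5.502

5.50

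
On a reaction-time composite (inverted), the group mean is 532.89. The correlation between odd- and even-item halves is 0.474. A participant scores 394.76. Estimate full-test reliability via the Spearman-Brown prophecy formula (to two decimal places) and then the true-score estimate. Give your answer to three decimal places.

Spearman-Brown: ρ = 2r/(1 + r) = 2(0.474)/(1 + 0.474) = 0.9480/1.474 = 0.6431 → 0.64
T̂ = ρX + (1 − ρ)μ
  = 0.64 × 394.76 + 0.36 × 532.89
  = 252.6464 + 191.8404
  = 444.4868
  ≈ 444.487

444.487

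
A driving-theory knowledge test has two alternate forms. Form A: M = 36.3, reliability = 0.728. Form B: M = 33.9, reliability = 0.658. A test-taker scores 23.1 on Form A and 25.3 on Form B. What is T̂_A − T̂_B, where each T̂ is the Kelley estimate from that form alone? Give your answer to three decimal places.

T̂_A = 0.728(23.1) + 0.272(36.3) = 26.69040
T̂_B = 0.658(25.3) + 0.342(33.9) = 28.24120
T̂_A − T̂_B = -1.55080

-1.551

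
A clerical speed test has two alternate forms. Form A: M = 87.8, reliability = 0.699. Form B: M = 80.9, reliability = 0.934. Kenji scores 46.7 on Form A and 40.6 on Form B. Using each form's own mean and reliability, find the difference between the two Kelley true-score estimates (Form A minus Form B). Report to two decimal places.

T̂_A = 0.699(46.7) + 0.301(87.8) = 59.0711
T̂_B = 0.934(40.6) + 0.066(80.9) = 43.2598
T̂_A − T̂_B = 15.8113

15.81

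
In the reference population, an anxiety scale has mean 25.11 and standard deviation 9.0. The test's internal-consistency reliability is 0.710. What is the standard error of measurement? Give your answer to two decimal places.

4.85

SEM = SD · √(1 − ρ) = 9.0 × √0.290 = 9.0 × 0.5385 = 4.847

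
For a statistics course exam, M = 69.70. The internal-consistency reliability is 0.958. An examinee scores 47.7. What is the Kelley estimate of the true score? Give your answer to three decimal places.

Weight the observed score by reliability and the mean by (1 − reliability): T̂ = 0.958·47.7 + 0.042·69.70 = 45.6966 + 2.92740 = 48.6240.

48.624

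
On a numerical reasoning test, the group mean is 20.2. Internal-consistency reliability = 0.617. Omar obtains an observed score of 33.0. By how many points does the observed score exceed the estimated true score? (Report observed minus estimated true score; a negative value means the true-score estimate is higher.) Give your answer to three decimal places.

4.902

T̂ = ρX + (1 − ρ)μ
  = 0.617 × 33.0 + 0.383 × 20.2
  = 20.3610 + 7.7366
  = 28.09760
  ≈ 28.0976
X − T̂ = 33.0 − 28.0976 = 4.9024 → 4.902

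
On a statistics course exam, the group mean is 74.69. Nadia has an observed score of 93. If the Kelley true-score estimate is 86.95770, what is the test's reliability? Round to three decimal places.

T̂ = ρX + (1 − ρ)μ  ⇒  T̂ − μ = ρ(X − μ)
ρ = (T̂ − μ)/(X − μ) = (86.95770 − 74.69) / (93 − 74.69) = 12.26770 / 18.31 = 0.67000

0.670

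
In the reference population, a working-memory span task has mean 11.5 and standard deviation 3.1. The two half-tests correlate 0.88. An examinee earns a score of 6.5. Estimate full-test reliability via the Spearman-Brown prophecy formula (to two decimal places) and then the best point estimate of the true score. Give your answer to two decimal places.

Spearman-Brown: ρ = 2r/(1 + r) = 2(0.88)/(1 + 0.88) = 1.760/1.88 = 0.9362 → 0.94
Weight the observed score by reliability and the mean by (1 − reliability): T̂ = 0.94·6.5 + 0.06·11.5 = 6.110 + 0.690 = 6.800.

6.80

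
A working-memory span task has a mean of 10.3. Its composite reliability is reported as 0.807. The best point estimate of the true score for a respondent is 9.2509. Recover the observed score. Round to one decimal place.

T̂ = ρX + (1 − ρ)μ  ⇒  X = (T̂ − (1 − ρ)μ) / ρ
X = (9.2509 − 0.193 × 10.3) / 0.807 = (9.2509 − 1.9879) / 0.807 = 7.2630 / 0.807 = 9.000

9.0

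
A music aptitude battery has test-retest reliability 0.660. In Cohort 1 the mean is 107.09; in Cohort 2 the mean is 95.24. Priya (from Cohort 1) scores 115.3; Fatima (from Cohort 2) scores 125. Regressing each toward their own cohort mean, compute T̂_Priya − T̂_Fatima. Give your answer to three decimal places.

T̂_Priya = 0.660(115.3) + 0.340(107.09) = 112.50860
T̂_Fatima = 0.660(125) + 0.340(95.24) = 114.88160
Difference = 112.50860 − 114.88160 = -2.37300

-2.373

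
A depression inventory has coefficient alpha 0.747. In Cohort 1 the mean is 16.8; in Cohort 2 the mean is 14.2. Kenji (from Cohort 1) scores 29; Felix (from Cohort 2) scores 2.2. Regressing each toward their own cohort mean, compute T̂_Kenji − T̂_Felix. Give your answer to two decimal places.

T̂_Kenji = 0.747(29) + 0.253(16.8) = 25.9134
T̂_Felix = 0.747(2.2) + 0.253(14.2) = 5.2360
Difference = 25.9134 − 5.2360 = 20.6774

20.68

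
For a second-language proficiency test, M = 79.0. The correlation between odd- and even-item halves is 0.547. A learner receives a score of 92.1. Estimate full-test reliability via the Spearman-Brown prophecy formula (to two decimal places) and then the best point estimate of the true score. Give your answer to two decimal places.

88.30

Spearman-Brown: ρ = 2r/(1 + r) = 2(0.547)/(1 + 0.547) = 1.0940/1.547 = 0.7072 → 0.71
T̂ = 0.71(92.1) + 0.29(79.0) = 65.391 + 22.910 = 88.301 → 88.30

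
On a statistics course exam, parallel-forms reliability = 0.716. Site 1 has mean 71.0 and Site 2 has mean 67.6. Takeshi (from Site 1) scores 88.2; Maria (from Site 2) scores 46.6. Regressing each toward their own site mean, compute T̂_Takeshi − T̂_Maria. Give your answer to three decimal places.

T̂_Takeshi = 0.716(88.2) + 0.284(71.0) = 83.31520
T̂_Maria = 0.716(46.6) + 0.284(67.6) = 52.56400
Difference = 83.31520 − 52.56400 = 30.75120

30.751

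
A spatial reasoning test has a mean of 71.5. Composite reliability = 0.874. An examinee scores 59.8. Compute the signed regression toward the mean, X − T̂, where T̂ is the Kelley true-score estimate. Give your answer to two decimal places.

-1.47

T̂ = ρX + (1 − ρ)μ
  = 0.874 × 59.8 + 0.126 × 71.5
  = 52.2652 + 9.0090
  = 61.2742
  ≈ 61.274
X − T̂ = 59.8 − 61.274 = -1.474 → -1.47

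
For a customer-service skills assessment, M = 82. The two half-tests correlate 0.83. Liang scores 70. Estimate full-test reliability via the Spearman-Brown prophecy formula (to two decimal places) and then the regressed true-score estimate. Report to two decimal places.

71.08

Spearman-Brown: ρ = 2r/(1 + r) = 2(0.83)/(1 + 0.83) = 1.660/1.83 = 0.9071 → 0.91
T̂ = ρX + (1 − ρ)μ
  = 0.91 × 70 + 0.09 × 82
  = 63.70 + 7.38
  = 71.080
  ≈ 71.08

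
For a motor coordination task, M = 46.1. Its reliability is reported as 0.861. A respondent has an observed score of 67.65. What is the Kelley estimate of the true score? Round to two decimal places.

64.65

T̂ = 0.861(67.65) + 0.139(46.1) = 58.24665 + 6.4079 = 64.655 → 64.65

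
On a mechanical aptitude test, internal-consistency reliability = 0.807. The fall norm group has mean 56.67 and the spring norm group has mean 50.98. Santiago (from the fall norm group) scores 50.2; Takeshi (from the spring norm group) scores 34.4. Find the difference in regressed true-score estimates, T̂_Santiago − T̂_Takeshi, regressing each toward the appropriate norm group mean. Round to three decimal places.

T̂_Santiago = 0.807(50.2) + 0.193(56.67) = 51.44871
T̂_Takeshi = 0.807(34.4) + 0.193(50.98) = 37.59994
Difference = 51.44871 − 37.59994 = 13.84877

13.849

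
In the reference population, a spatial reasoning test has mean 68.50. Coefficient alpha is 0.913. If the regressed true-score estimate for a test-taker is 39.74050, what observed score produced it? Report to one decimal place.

37.0

T̂ = ρX + (1 − ρ)μ  ⇒  X = (T̂ − (1 − ρ)μ) / ρ
X = (39.74050 − 0.087 × 68.50) / 0.913 = (39.74050 − 5.95950) / 0.913 = 33.78100 / 0.913 = 37.000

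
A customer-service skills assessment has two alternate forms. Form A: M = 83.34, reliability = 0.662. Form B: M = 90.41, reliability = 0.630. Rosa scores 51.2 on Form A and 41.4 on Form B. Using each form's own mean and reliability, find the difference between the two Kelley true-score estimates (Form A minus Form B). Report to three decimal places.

2.530

T̂_A = 0.662(51.2) + 0.338(83.34) = 62.06332
T̂_B = 0.630(41.4) + 0.370(90.41) = 59.53370
T̂_A − T̂_B = 2.52962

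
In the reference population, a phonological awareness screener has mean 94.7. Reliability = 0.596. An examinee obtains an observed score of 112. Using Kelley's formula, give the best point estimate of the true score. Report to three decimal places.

105.011

Regress the observed score toward the mean by the unreliability: T̂ = 0.596·112 + 0.404·94.7 = 66.752 + 38.2588 = 105.0108.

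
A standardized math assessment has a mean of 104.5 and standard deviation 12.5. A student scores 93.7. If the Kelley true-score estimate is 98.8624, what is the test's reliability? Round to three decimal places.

0.522

T̂ = ρX + (1 − ρ)μ  ⇒  T̂ − μ = ρ(X − μ)
ρ = (T̂ − μ)/(X − μ) = (98.8624 − 104.5) / (93.7 − 104.5) = -5.6376 / -10.8 = 0.52200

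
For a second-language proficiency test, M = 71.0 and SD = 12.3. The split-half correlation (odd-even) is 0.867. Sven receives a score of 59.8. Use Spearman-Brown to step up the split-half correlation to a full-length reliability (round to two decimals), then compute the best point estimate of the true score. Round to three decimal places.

Spearman-Brown: ρ = 2r/(1 + r) = 2(0.867)/(1 + 0.867) = 1.7340/1.867 = 0.9288 → 0.93
T̂ = 0.93(59.8) + 0.07(71.0) = 55.614 + 4.970 = 60.5840 → 60.584

60.584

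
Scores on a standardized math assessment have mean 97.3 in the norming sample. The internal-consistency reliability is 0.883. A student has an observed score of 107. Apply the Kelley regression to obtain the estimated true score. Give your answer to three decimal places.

105.865

T̂ = ρX + (1 − ρ)μ
  = 0.883 × 107 + 0.117 × 97.3
  = 94.481 + 11.3841
  = 105.8651
  ≈ 105.865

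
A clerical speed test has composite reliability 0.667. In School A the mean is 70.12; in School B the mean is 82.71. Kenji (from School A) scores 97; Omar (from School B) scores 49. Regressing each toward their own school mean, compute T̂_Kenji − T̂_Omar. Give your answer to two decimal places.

27.82

T̂_Kenji = 0.667(97) + 0.333(70.12) = 88.0490
T̂_Omar = 0.667(49) + 0.333(82.71) = 60.2254
Difference = 88.0490 − 60.2254 = 27.8235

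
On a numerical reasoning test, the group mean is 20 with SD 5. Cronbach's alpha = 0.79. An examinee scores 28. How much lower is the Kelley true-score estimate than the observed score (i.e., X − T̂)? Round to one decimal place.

1.7

Kelley's formula gives T̂ = 0.79·28 + 0.21·20 = 22.12 + 4.20 = 26.320.
X − T̂ = 28 − 26.32 = 1.68 → 1.7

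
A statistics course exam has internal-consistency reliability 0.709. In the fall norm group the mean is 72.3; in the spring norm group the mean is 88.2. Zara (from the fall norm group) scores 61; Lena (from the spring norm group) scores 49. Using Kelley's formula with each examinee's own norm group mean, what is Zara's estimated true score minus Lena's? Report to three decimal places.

T̂_Zara = 0.709(61) + 0.291(72.3) = 64.28830
T̂_Lena = 0.709(49) + 0.291(88.2) = 60.40720
Difference = 64.28830 − 60.40720 = 3.88110

3.881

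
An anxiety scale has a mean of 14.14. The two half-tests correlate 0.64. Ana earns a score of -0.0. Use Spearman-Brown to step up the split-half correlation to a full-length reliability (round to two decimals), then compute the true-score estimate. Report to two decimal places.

Spearman-Brown: ρ = 2r/(1 + r) = 2(0.64)/(1 + 0.64) = 1.280/1.64 = 0.7805 → 0.78
T̂ = ρX + (1 − ρ)μ
  = 0.78 × -0.0 + 0.22 × 14.14
  = -0.000 + 3.1108
  = 3.111
  ≈ 3.11

3.11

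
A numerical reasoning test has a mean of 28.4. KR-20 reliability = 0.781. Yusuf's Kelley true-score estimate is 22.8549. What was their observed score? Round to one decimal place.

T̂ = ρX + (1 − ρ)μ  ⇒  X = (T̂ − (1 − ρ)μ) / ρ
X = (22.8549 − 0.219 × 28.4) / 0.781 = (22.8549 − 6.2196) / 0.781 = 16.6353 / 0.781 = 21.300

21.3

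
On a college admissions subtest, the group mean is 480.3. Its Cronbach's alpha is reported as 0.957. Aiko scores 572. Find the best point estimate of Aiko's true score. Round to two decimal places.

Kelley's formula gives T̂ = 0.957·572 + 0.043·480.3 = 547.404 + 20.6529 = 568.057.

568.06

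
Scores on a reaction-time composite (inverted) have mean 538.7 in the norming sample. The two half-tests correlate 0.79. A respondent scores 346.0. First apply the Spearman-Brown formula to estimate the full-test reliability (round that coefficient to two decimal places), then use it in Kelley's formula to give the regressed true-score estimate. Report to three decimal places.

369.124

Spearman-Brown: ρ = 2r/(1 + r) = 2(0.79)/(1 + 0.79) = 1.580/1.79 = 0.8827 → 0.88
T̂ = ρX + (1 − ρ)μ
  = 0.88 × 346.0 + 0.12 × 538.7
  = 304.480 + 64.644
  = 369.1240
  ≈ 369.124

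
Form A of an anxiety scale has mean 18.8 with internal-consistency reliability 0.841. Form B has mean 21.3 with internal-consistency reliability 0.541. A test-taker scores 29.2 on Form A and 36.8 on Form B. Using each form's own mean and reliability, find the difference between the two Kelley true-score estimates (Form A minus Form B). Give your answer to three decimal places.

-2.139

T̂_A = 0.841(29.2) + 0.159(18.8) = 27.54640
T̂_B = 0.541(36.8) + 0.459(21.3) = 29.68550
T̂_A − T̂_B = -2.13910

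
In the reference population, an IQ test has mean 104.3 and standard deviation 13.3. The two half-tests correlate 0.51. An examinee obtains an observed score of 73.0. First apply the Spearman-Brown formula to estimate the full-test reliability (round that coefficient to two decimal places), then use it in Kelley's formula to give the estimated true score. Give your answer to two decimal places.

Spearman-Brown: ρ = 2r/(1 + r) = 2(0.51)/(1 + 0.51) = 1.020/1.51 = 0.6755 → 0.68
Weight the observed score by reliability and the mean by (1 − reliability): T̂ = 0.68·73.0 + 0.32·104.3 = 49.640 + 33.376 = 83.016.

83.02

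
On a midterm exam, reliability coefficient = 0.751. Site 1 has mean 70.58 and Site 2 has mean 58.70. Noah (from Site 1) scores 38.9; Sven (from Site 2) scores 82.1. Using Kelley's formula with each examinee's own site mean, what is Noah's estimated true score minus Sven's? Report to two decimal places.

T̂_Noah = 0.751(38.9) + 0.249(70.58) = 46.7883
T̂_Sven = 0.751(82.1) + 0.249(58.70) = 76.2734
Difference = 46.7883 − 76.2734 = -29.4851

-29.49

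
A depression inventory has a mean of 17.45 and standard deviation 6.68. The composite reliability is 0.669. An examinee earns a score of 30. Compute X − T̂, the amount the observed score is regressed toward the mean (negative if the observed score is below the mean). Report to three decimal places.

T̂ = 0.669(30) + 0.331(17.45) = 20.070 + 5.77595 = 25.84595 → 25.8459
X − T̂ = 30 − 25.8459 = 4.1541 → 4.154

4.154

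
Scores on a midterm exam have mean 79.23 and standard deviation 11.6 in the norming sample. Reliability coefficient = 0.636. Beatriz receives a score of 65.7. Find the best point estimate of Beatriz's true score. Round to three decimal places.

T̂ = 0.636(65.7) + 0.364(79.23) = 41.7852 + 28.83972 = 70.6249 → 70.625

70.625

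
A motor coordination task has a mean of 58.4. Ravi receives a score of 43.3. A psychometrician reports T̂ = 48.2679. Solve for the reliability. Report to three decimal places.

T̂ = ρX + (1 − ρ)μ  ⇒  T̂ − μ = ρ(X − μ)
ρ = (T̂ − μ)/(X − μ) = (48.2679 − 58.4) / (43.3 − 58.4) = -10.1321 / -15.1 = 0.67100

0.671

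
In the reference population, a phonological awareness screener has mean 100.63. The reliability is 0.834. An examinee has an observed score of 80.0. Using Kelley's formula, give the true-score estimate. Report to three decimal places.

83.425

T̂ = 0.834(80.0) + 0.166(100.63) = 66.7200 + 16.70458 = 83.4246 → 83.425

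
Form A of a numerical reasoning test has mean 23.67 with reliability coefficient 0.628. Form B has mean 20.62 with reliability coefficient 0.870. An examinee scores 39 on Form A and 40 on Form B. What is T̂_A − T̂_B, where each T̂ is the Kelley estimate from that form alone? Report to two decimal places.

T̂_A = 0.628(39) + 0.372(23.67) = 33.2972
T̂_B = 0.870(40) + 0.130(20.62) = 37.4806
T̂_A − T̂_B = -4.1834

-4.18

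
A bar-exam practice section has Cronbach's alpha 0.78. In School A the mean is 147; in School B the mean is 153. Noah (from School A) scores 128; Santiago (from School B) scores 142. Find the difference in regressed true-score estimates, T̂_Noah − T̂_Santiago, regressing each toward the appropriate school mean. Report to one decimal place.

-12.2

T̂_Noah = 0.78(128) + 0.22(147) = 132.180
T̂_Santiago = 0.78(142) + 0.22(153) = 144.420
Difference = 132.180 − 144.420 = -12.240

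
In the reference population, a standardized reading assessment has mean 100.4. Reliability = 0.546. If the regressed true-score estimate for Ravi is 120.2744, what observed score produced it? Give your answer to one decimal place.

T̂ = ρX + (1 − ρ)μ  ⇒  X = (T̂ − (1 − ρ)μ) / ρ
X = (120.2744 − 0.454 × 100.4) / 0.546 = (120.2744 − 45.5816) / 0.546 = 74.6928 / 0.546 = 136.800

136.8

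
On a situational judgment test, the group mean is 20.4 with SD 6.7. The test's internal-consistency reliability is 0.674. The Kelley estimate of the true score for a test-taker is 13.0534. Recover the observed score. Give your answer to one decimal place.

T̂ = ρX + (1 − ρ)μ  ⇒  X = (T̂ − (1 − ρ)μ) / ρ
X = (13.0534 − 0.326 × 20.4) / 0.674 = (13.0534 − 6.6504) / 0.674 = 6.4030 / 0.674 = 9.500

9.5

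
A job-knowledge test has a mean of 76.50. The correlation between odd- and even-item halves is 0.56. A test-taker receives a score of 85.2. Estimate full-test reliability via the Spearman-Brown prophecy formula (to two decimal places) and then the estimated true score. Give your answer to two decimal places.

Spearman-Brown: ρ = 2r/(1 + r) = 2(0.56)/(1 + 0.56) = 1.120/1.56 = 0.7179 → 0.72
T̂ = 0.72(85.2) + 0.28(76.50) = 61.344 + 21.4200 = 82.764 → 82.76

82.76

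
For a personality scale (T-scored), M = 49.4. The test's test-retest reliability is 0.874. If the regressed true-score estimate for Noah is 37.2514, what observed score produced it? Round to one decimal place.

35.5

T̂ = ρX + (1 − ρ)μ  ⇒  X = (T̂ − (1 − ρ)μ) / ρ
X = (37.2514 − 0.126 × 49.4) / 0.874 = (37.2514 − 6.2244) / 0.874 = 31.0270 / 0.874 = 35.500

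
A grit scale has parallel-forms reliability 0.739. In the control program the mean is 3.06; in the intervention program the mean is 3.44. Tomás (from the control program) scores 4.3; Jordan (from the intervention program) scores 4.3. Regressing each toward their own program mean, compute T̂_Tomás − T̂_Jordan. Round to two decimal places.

-0.10

T̂_Tomás = 0.739(4.3) + 0.261(3.06) = 3.9764
T̂_Jordan = 0.739(4.3) + 0.261(3.44) = 4.0755
Difference = 3.9764 − 4.0755 = -0.0992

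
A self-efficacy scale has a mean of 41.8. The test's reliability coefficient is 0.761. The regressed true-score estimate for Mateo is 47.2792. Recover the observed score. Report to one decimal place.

T̂ = ρX + (1 − ρ)μ  ⇒  X = (T̂ − (1 − ρ)μ) / ρ
X = (47.2792 − 0.239 × 41.8) / 0.761 = (47.2792 − 9.9902) / 0.761 = 37.2890 / 0.761 = 49.000

49.0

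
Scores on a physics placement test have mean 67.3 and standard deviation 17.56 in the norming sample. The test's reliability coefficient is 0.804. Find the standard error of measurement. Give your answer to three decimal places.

7.774

SEM = SD · √(1 − ρ) = 17.56 × √0.196 = 17.56 × 0.4427 = 7.7741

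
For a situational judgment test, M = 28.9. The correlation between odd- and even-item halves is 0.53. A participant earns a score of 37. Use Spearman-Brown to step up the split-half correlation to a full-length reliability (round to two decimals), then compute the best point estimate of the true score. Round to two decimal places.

34.49

Spearman-Brown: ρ = 2r/(1 + r) = 2(0.53)/(1 + 0.53) = 1.060/1.53 = 0.6928 → 0.69
T̂ = 0.69(37) + 0.31(28.9) = 25.53 + 8.959 = 34.489 → 34.49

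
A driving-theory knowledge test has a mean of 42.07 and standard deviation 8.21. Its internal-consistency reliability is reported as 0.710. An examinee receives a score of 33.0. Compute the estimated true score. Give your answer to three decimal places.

T̂ = ρX + (1 − ρ)μ
  = 0.710 × 33.0 + 0.290 × 42.07
  = 23.4300 + 12.20030
  = 35.6303
  ≈ 35.630

35.630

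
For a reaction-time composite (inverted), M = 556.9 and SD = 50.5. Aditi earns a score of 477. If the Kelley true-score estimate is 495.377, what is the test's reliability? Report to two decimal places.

T̂ = ρX + (1 − ρ)μ  ⇒  T̂ − μ = ρ(X − μ)
ρ = (T̂ − μ)/(X − μ) = (495.377 − 556.9) / (477 − 556.9) = -61.523 / -79.9 = 0.7700

0.77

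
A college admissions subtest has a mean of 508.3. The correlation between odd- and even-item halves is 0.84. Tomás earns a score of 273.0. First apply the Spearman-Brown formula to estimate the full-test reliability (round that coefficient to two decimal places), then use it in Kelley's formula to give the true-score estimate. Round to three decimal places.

294.177

Spearman-Brown: ρ = 2r/(1 + r) = 2(0.84)/(1 + 0.84) = 1.680/1.84 = 0.9130 → 0.91
Kelley's formula gives T̂ = 0.91·273.0 + 0.09·508.3 = 248.430 + 45.747 = 294.1770.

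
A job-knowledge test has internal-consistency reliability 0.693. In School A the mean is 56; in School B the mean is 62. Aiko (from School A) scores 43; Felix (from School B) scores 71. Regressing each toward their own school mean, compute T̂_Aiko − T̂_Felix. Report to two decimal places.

-21.25

T̂_Aiko = 0.693(43) + 0.307(56) = 46.9910
T̂_Felix = 0.693(71) + 0.307(62) = 68.2370
Difference = 46.9910 − 68.2370 = -21.2460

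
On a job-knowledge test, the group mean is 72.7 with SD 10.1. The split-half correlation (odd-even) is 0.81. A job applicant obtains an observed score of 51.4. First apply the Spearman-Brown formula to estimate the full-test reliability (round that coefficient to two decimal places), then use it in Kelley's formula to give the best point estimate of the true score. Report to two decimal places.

53.53

Spearman-Brown: ρ = 2r/(1 + r) = 2(0.81)/(1 + 0.81) = 1.620/1.81 = 0.8950 → 0.90
T̂ = 0.90(51.4) + 0.10(72.7) = 46.260 + 7.270 = 53.530 → 53.53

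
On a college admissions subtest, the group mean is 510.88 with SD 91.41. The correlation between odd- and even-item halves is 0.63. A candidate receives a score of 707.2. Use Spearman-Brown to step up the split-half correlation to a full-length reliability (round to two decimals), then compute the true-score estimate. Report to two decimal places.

Spearman-Brown: ρ = 2r/(1 + r) = 2(0.63)/(1 + 0.63) = 1.260/1.63 = 0.7730 → 0.77
T̂ = ρX + (1 − ρ)μ
  = 0.77 × 707.2 + 0.23 × 510.88
  = 544.544 + 117.5024
  = 662.046
  ≈ 662.05

662.05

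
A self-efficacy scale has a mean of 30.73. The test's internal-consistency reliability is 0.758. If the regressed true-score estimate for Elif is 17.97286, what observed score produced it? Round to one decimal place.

13.9

T̂ = ρX + (1 − ρ)μ  ⇒  X = (T̂ − (1 − ρ)μ) / ρ
X = (17.97286 − 0.242 × 30.73) / 0.758 = (17.97286 − 7.43666) / 0.758 = 10.53620 / 0.758 = 13.900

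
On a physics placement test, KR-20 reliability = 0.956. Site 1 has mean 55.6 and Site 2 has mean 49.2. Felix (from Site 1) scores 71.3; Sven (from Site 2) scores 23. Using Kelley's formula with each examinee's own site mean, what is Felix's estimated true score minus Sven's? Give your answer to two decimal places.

T̂_Felix = 0.956(71.3) + 0.044(55.6) = 70.6092
T̂_Sven = 0.956(23) + 0.044(49.2) = 24.1528
Difference = 70.6092 − 24.1528 = 46.4564

46.46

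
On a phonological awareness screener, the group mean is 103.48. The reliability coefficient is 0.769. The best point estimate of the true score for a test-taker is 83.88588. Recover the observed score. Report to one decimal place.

78.0

T̂ = ρX + (1 − ρ)μ  ⇒  X = (T̂ − (1 − ρ)μ) / ρ
X = (83.88588 − 0.231 × 103.48) / 0.769 = (83.88588 − 23.90388) / 0.769 = 59.98200 / 0.769 = 78.000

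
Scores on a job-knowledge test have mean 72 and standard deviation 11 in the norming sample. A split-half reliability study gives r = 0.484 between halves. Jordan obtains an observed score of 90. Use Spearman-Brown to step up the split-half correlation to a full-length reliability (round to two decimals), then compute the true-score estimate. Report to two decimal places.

83.70

Spearman-Brown: ρ = 2r/(1 + r) = 2(0.484)/(1 + 0.484) = 0.9680/1.484 = 0.6523 → 0.65
T̂ = ρX + (1 − ρ)μ
  = 0.65 × 90 + 0.35 × 72
  = 58.50 + 25.20
  = 83.700
  ≈ 83.70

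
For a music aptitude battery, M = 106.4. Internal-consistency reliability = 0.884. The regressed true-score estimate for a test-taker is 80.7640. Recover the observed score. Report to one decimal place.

77.4

T̂ = ρX + (1 − ρ)μ  ⇒  X = (T̂ − (1 − ρ)μ) / ρ
X = (80.7640 − 0.116 × 106.4) / 0.884 = (80.7640 − 12.3424) / 0.884 = 68.4216 / 0.884 = 77.400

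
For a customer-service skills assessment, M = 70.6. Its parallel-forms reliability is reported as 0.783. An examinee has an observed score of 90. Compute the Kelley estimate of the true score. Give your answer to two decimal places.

T̂ = ρX + (1 − ρ)μ
  = 0.783 × 90 + 0.217 × 70.6
  = 70.470 + 15.3202
  = 85.790
  ≈ 85.79

85.79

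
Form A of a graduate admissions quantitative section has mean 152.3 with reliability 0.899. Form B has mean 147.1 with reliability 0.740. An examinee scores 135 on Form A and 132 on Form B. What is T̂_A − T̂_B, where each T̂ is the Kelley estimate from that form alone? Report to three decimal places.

0.821

T̂_A = 0.899(135) + 0.101(152.3) = 136.74730
T̂_B = 0.740(132) + 0.260(147.1) = 135.92600
T̂_A − T̂_B = 0.82130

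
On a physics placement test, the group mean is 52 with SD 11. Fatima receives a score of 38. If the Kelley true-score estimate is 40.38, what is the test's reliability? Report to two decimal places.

0.83

T̂ = ρX + (1 − ρ)μ  ⇒  T̂ − μ = ρ(X − μ)
ρ = (T̂ − μ)/(X − μ) = (40.38 − 52) / (38 − 52) = -11.62 / -14.0 = 0.8300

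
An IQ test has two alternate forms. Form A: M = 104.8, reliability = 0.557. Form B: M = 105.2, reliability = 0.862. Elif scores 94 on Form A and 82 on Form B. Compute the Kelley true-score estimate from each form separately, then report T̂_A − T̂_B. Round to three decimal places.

13.583

T̂_A = 0.557(94) + 0.443(104.8) = 98.78440
T̂_B = 0.862(82) + 0.138(105.2) = 85.20160
T̂_A − T̂_B = 13.58280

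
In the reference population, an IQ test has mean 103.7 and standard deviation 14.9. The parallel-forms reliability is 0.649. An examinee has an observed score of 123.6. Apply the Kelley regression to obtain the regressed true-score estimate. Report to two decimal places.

116.62

T̂ = ρX + (1 − ρ)μ
  = 0.649 × 123.6 + 0.351 × 103.7
  = 80.2164 + 36.3987
  = 116.615
  ≈ 116.62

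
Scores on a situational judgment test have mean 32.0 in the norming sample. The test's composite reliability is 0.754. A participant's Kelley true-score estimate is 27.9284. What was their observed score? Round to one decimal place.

26.6

T̂ = ρX + (1 − ρ)μ  ⇒  X = (T̂ − (1 − ρ)μ) / ρ
X = (27.9284 − 0.246 × 32.0) / 0.754 = (27.9284 − 7.8720) / 0.754 = 20.0564 / 0.754 = 26.600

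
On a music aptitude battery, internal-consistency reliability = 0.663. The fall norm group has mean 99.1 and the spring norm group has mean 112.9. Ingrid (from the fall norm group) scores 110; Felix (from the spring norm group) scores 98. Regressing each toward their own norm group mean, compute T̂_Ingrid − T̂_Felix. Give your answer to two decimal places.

T̂_Ingrid = 0.663(110) + 0.337(99.1) = 106.3267
T̂_Felix = 0.663(98) + 0.337(112.9) = 103.0213
Difference = 106.3267 − 103.0213 = 3.3054

3.31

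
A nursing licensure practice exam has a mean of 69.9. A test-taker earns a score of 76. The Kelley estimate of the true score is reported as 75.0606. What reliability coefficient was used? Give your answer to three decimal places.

0.846

T̂ = ρX + (1 − ρ)μ  ⇒  T̂ − μ = ρ(X − μ)
ρ = (T̂ − μ)/(X − μ) = (75.0606 − 69.9) / (76 − 69.9) = 5.1606 / 6.1 = 0.84600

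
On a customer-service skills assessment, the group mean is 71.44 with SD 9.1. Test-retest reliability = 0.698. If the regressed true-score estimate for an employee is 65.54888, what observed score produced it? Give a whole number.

T̂ = ρX + (1 − ρ)μ  ⇒  X = (T̂ − (1 − ρ)μ) / ρ
X = (65.54888 − 0.302 × 71.44) / 0.698 = (65.54888 − 21.57488) / 0.698 = 43.97400 / 0.698 = 63.00

63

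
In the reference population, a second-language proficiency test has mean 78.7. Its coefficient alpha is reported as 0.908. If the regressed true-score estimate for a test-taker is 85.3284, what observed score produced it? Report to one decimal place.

86.0

T̂ = ρX + (1 − ρ)μ  ⇒  X = (T̂ − (1 − ρ)μ) / ρ
X = (85.3284 − 0.092 × 78.7) / 0.908 = (85.3284 − 7.2404) / 0.908 = 78.0880 / 0.908 = 86.000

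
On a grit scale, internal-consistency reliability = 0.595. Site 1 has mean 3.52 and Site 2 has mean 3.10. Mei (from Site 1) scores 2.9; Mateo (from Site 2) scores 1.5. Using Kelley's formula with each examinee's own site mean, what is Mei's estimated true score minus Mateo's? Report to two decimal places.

1.00

T̂_Mei = 0.595(2.9) + 0.405(3.52) = 3.1511
T̂_Mateo = 0.595(1.5) + 0.405(3.10) = 2.1480
Difference = 3.1511 − 2.1480 = 1.0031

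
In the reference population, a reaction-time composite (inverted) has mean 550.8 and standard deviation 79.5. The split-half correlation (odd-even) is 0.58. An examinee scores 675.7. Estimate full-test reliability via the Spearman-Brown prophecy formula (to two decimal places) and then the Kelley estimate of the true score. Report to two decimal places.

641.98

Spearman-Brown: ρ = 2r/(1 + r) = 2(0.58)/(1 + 0.58) = 1.160/1.58 = 0.7342 → 0.73
T̂ = ρX + (1 − ρ)μ
  = 0.73 × 675.7 + 0.27 × 550.8
  = 493.261 + 148.716
  = 641.977
  ≈ 641.98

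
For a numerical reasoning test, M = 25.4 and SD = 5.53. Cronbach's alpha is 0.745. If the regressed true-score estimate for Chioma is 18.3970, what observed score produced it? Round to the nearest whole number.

T̂ = ρX + (1 − ρ)μ  ⇒  X = (T̂ − (1 − ρ)μ) / ρ
X = (18.3970 − 0.255 × 25.4) / 0.745 = (18.3970 − 6.4770) / 0.745 = 11.9200 / 0.745 = 16.00

16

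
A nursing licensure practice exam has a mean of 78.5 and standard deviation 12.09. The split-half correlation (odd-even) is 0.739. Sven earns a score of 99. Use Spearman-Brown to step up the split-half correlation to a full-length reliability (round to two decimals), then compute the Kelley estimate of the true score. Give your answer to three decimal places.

Spearman-Brown: ρ = 2r/(1 + r) = 2(0.739)/(1 + 0.739) = 1.4780/1.739 = 0.8499 → 0.85
T̂ = ρX + (1 − ρ)μ
  = 0.85 × 99 + 0.15 × 78.5
  = 84.15 + 11.775
  = 95.9250
  ≈ 95.925

95.925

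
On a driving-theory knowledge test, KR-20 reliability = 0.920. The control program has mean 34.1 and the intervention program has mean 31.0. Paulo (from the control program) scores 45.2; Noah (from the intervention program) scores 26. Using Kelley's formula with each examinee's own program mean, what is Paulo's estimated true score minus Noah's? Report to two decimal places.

17.91

T̂_Paulo = 0.920(45.2) + 0.080(34.1) = 44.3120
T̂_Noah = 0.920(26) + 0.080(31.0) = 26.4000
Difference = 44.3120 − 26.4000 = 17.9120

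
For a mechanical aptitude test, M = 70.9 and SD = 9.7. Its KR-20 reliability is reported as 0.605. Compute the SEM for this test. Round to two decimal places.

SEM = SD · √(1 − ρ) = 9.7 × √0.395 = 9.7 × 0.6285 = 6.096

6.10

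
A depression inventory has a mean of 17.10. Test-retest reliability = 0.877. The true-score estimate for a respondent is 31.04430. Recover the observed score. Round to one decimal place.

T̂ = ρX + (1 − ρ)μ  ⇒  X = (T̂ − (1 − ρ)μ) / ρ
X = (31.04430 − 0.123 × 17.10) / 0.877 = (31.04430 − 2.10330) / 0.877 = 28.94100 / 0.877 = 33.000

33.0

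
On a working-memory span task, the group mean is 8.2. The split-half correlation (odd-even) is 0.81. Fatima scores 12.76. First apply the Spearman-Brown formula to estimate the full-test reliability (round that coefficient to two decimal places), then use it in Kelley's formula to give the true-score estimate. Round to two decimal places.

12.30

Spearman-Brown: ρ = 2r/(1 + r) = 2(0.81)/(1 + 0.81) = 1.620/1.81 = 0.8950 → 0.90
Regress the observed score toward the mean by the unreliability: T̂ = 0.90·12.76 + 0.10·8.2 = 11.4840 + 0.820 = 12.304.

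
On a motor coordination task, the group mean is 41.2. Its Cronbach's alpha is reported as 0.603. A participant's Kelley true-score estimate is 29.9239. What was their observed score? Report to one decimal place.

22.5

T̂ = ρX + (1 − ρ)μ  ⇒  X = (T̂ − (1 − ρ)μ) / ρ
X = (29.9239 − 0.397 × 41.2) / 0.603 = (29.9239 − 16.3564) / 0.603 = 13.5675 / 0.603 = 22.500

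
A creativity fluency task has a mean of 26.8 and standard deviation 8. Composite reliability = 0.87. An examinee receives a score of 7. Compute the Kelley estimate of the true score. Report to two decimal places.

T̂ = 0.87(7) + 0.13(26.8) = 6.09 + 3.484 = 9.574 → 9.57

9.57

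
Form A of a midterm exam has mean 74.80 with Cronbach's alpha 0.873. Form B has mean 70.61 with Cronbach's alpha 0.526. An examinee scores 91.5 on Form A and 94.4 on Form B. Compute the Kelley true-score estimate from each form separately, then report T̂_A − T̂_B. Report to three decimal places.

6.256

T̂_A = 0.873(91.5) + 0.127(74.80) = 89.37910
T̂_B = 0.526(94.4) + 0.474(70.61) = 83.12354
T̂_A − T̂_B = 6.25556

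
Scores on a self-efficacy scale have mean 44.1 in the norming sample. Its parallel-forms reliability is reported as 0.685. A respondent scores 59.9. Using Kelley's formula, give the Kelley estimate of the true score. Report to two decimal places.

T̂ = ρX + (1 − ρ)μ
  = 0.685 × 59.9 + 0.315 × 44.1
  = 41.0315 + 13.8915
  = 54.923
  ≈ 54.92

54.92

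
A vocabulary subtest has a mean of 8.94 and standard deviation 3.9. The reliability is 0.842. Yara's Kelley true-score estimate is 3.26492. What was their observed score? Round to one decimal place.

2.2

T̂ = ρX + (1 − ρ)μ  ⇒  X = (T̂ − (1 − ρ)μ) / ρ
X = (3.26492 − 0.158 × 8.94) / 0.842 = (3.26492 − 1.41252) / 0.842 = 1.85240 / 0.842 = 2.200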